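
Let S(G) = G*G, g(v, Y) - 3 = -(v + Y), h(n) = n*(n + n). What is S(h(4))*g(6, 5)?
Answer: -8192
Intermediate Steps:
h(n) = 2*n² (h(n) = n*(2*n) = 2*n²)
g(v, Y) = 3 - Y - v (g(v, Y) = 3 - (v + Y) = 3 - (Y + v) = 3 + (-Y - v) = 3 - Y - v)
S(G) = G²
S(h(4))*g(6, 5) = (2*4²)²*(3 - 1*5 - 1*6) = (2*16)²*(3 - 5 - 6) = 32²*(-8) = 1024*(-8) = -8192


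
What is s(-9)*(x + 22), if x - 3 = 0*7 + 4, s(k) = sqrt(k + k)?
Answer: 87*I*sqrt(2) ≈ 123.04*I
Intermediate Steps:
s(k) = sqrt(2)*sqrt(k) (s(k) = sqrt(2*k) = sqrt(2)*sqrt(k))
x = 7 (x = 3 + (0*7 + 4) = 3 + (0 + 4) = 3 + 4 = 7)
s(-9)*(x + 22) = (sqrt(2)*sqrt(-9))*(7 + 22) = (sqrt(2)*(3*I))*29 = (3*I*sqrt(2))*29 = 87*I*sqrt(2)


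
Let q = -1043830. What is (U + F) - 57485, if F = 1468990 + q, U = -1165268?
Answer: -797593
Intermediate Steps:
F = 425160 (F = 1468990 - 1043830 = 425160)
(U + F) - 57485 = (-1165268 + 425160) - 57485 = -740108 - 57485 = -797593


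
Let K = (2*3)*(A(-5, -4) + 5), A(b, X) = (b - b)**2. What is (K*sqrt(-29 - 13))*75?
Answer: 2250*I*sqrt(42) ≈ 14582.0*I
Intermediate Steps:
A(b, X) = 0 (A(b, X) = 0**2 = 0)
K = 30 (K = (2*3)*(0 + 5) = 6*5 = 30)
(K*sqrt(-29 - 13))*75 = (30*sqrt(-29 - 13))*75 = (30*sqrt(-42))*75 = (30*(I*sqrt(42)))*75 = (30*I*sqrt(42))*75 = 2250*I*sqrt(42)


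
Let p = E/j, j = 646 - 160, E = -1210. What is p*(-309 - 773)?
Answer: 654610/243 ≈ 2693.9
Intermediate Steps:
j = 486
p = -605/243 (p = -1210/486 = -1210*1/486 = -605/243 ≈ -2.4897)
p*(-309 - 773) = -605*(-309 - 773)/243 = -605/243*(-1082) = 654610/243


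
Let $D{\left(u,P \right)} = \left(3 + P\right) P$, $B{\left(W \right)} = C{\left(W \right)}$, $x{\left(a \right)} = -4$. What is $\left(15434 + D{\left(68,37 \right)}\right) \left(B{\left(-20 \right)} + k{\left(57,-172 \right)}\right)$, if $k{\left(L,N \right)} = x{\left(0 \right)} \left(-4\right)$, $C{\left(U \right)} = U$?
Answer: $-67656$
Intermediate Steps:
$B{\left(W \right)} = W$
$k{\left(L,N \right)} = 16$ ($k{\left(L,N \right)} = \left(-4\right) \left(-4\right) = 16$)
$D{\left(u,P \right)} = P \left(3 + P\right)$
$\left(15434 + D{\left(68,37 \right)}\right) \left(B{\left(-20 \right)} + k{\left(57,-172 \right)}\right) = \left(15434 + 37 \left(3 + 37\right)\right) \left(-20 + 16\right) = \left(15434 + 37 \cdot 40\right) \left(-4\right) = \left(15434 + 1480\right) \left(-4\right) = 16914 \left(-4\right) = -67656$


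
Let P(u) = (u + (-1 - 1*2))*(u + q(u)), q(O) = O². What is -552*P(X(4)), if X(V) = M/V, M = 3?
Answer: 13041/8 ≈ 1630.1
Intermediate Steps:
X(V) = 3/V
P(u) = (-3 + u)*(u + u²) (P(u) = (u + (-1 - 1*2))*(u + u²) = (u + (-1 - 2))*(u + u²) = (u - 3)*(u + u²) = (-3 + u)*(u + u²))
-552*P(X(4)) = -552*3/4*(-3 + (3/4)² - 6/4) = -552*3*(¼)*(-3 + (3*(¼))² - 6/4) = -414*(-3 + (¾)² - 2*¾) = -414*(-3 + 9/16 - 3/2) = -414*(-63)/16 = -552*(-189/64) = 13041/8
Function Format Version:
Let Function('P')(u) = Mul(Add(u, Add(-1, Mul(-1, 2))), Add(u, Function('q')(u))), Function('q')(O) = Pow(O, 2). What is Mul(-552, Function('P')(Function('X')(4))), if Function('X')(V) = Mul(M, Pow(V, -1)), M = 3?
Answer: Rational(13041, 8) ≈ 1630.1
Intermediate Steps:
Function('X')(V) = Mul(3, Pow(V, -1))
Function('P')(u) = Mul(Add(-3, u), Add(u, Pow(u, 2))) (Function('P')(u) = Mul(Add(u, Add(-1, Mul(-1, 2))), Add(u, Pow(u, 2))) = Mul(Add(u, Add(-1, -2)), Add(u, Pow(u, 2))) = Mul(Add(u, -3), Add(u, Pow(u, 2))) = Mul(Add(-3, u), Add(u, Pow(u, 2))))
Mul(-552, Function('P')(Function('X')(4))) = Mul(-552, Mul(Mul(3, Pow(4, -1)), Add(-3, Pow(Mul(3, Pow(4, -1)), 2), Mul(-2, Mul(3, Pow(4, -1)))))) = Mul(-552, Mul(Mul(3, Rational(1, 4)), Add(-3, Pow(Mul(3, Rational(1, 4)), 2), Mul(-2, Mul(3, Rational(1, 4)))))) = Mul(-552, Mul(Rational(3, 4), Add(-3, Pow(Rational(3, 4), 2), Mul(-2, Rational(3, 4))))) = Mul(-552, Mul(Rational(3, 4), Add(-3, Rational(9, 16), Rational(-3, 2)))) = Mul(-552, Mul(Rational(3, 4), Rational(-63, 16))) = Mul(-552, Rational(-189, 64)) = Rational(13041, 8)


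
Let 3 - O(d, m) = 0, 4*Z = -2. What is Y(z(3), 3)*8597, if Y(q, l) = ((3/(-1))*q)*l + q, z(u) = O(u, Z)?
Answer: -206328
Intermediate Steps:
Z = -½ (Z = (¼)*(-2) = -½ ≈ -0.50000)
O(d, m) = 3 (O(d, m) = 3 - 1*0 = 3 + 0 = 3)
z(u) = 3
Y(q, l) = q - 3*l*q (Y(q, l) = ((3*(-1))*q)*l + q = (-3*q)*l + q = -3*l*q + q = q - 3*l*q)
Y(z(3), 3)*8597 = (3*(1 - 3*3))*8597 = (3*(1 - 9))*8597 = (3*(-8))*8597 = -24*8597 = -206328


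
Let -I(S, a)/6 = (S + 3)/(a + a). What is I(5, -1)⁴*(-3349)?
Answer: -1111117824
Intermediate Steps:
I(S, a) = -3*(3 + S)/a (I(S, a) = -6*(S + 3)/(a + a) = -6*(3 + S)/(2*a) = -6*(3 + S)*1/(2*a) = -3*(3 + S)/a)
I(5, -1)⁴*(-3349) = (3*(-3 - 1*5)/(-1))⁴*(-3349) = (3*(-1)*(-3 - 5))⁴*(-3349) = (3*(-1)*(-8))⁴*(-3349) = 24⁴*(-3349) = 331776*(-3349) = -1111117824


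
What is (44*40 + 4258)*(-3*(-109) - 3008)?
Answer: -16134258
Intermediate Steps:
(44*40 + 4258)*(-3*(-109) - 3008) = (1760 + 4258)*(327 - 3008) = 6018*(-2681) = -16134258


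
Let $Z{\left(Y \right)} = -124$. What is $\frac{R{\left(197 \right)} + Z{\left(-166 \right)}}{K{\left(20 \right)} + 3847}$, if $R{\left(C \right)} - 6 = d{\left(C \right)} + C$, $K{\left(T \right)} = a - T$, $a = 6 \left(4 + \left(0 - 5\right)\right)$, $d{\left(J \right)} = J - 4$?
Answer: $\frac{272}{3821} \approx 0.071186$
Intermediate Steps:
$d{\left(J \right)} = -4 + J$ ($d{\left(J \right)} = J - 4 = -4 + J$)
$a = -6$ ($a = 6 \left(4 + \left(0 - 5\right)\right) = 6 \left(4 - 5\right) = 6 \left(-1\right) = -6$)
$K{\left(T \right)} = -6 - T$
$R{\left(C \right)} = 2 + 2 C$ ($R{\left(C \right)} = 6 + \left(\left(-4 + C\right) + C\right) = 6 + \left(-4 + 2 C\right) = 2 + 2 C$)
$\frac{R{\left(197 \right)} + Z{\left(-166 \right)}}{K{\left(20 \right)} + 3847} = \frac{\left(2 + 2 \cdot 197\right) - 124}{\left(-6 - 20\right) + 3847} = \frac{\left(2 + 394\right) - 124}{\left(-6 - 20\right) + 3847} = \frac{396 - 124}{-26 + 3847} = \frac{272}{3821}$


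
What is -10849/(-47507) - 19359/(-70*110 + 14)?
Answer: 111452603/40570978 ≈ 2.7471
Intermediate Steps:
-10849/(-47507) - 19359/(-70*110 + 14) = -10849*(-1/47507) - 19359/(-7700 + 14) = 10849/47507 - 19359/(-7686) = 10849/47507 - 19359*(-1/7686) = 10849/47507 + 2151/854 = 111452603/40570978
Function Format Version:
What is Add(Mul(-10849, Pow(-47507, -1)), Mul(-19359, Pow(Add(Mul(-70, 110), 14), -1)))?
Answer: Rational(111452603, 40570978) ≈ 2.7471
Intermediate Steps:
Add(Mul(-10849, Pow(-47507, -1)), Mul(-19359, Pow(Add(Mul(-70, 110), 14), -1))) = Add(Mul(-10849, Rational(-1, 47507)), Mul(-19359, Pow(Add(-7700, 14), -1))) = Add(Rational(10849, 47507), Mul(-19359, Pow(-7686, -1))) = Add(Rational(10849, 47507), Mul(-19359, Rational(-1, 7686))) = Add(Rational(10849, 47507), Rational(2151, 854)) = Rational(111452603, 40570978)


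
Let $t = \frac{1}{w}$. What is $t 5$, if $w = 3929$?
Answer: $\frac{5}{3929} \approx 0.0012726$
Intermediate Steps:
$t = \frac{1}{3929} \approx 0.00025452$
$t 5 = \frac{1}{3929} \cdot 5 = \frac{5}{3929}$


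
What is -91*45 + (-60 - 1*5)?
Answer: -4160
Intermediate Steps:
-91*45 + (-60 - 1*5) = -4095 + (-60 - 5) = -4095 - 65 = -4160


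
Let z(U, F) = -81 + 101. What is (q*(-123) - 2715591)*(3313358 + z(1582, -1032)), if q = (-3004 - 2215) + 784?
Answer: -7190315210508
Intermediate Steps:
z(U, F) = 20
q = -4435 (q = -5219 + 784 = -4435)
(q*(-123) - 2715591)*(3313358 + z(1582, -1032)) = (-4435*(-123) - 2715591)*(3313358 + 20) = (545505 - 2715591)*3313378 = -2170086*3313378 = -7190315210508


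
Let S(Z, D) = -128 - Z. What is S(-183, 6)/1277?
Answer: 55/1277 ≈ 0.043070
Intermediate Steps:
S(-183, 6)/1277 = (-128 - 1*(-183))/1277 = (-128 + 183)*(1/1277) = 55*(1/1277) = 55/1277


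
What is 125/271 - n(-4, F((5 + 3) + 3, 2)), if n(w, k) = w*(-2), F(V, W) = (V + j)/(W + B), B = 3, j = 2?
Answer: -2043/271 ≈ -7.5387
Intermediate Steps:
F(V, W) = (2 + V)/(3 + W) (F(V, W) = (V + 2)/(W + 3) = (2 + V)/(3 + W))
n(w, k) = -2*w
125/271 - n(-4, F((5 + 3) + 3, 2)) = 125/271 - (-2)*(-4) = 125*(1/271) - 1*8 = 125/271 - 8 = -2043/271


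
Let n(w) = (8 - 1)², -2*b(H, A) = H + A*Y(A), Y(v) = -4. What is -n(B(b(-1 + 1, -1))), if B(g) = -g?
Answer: -49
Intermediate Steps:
b(H, A) = 2*A - H/2 (b(H, A) = -(H + A*(-4))/2 = -(H - 4*A)/2 = 2*A - H/2)
n(w) = 49 (n(w) = 7² = 49)
-n(B(b(-1 + 1, -1))) = -1*49 = -49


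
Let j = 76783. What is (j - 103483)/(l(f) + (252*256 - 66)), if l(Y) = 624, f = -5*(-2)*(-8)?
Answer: -890/2169 ≈ -0.41033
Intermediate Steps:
f = -80 (f = 10*(-8) = -80)
(j - 103483)/(l(f) + (252*256 - 66)) = (76783 - 103483)/(624 + (252*256 - 66)) = -26700/(624 + (64512 - 66)) = -26700/(624 + 64446) = -26700/65070 = -26700*1/65070 = -890/2169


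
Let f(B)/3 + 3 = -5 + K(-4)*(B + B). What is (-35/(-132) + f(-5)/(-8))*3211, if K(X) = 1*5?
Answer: 4665583/66 ≈ 70691.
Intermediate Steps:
K(X) = 5
f(B) = -24 + 30*B (f(B) = -9 + 3*(-5 + 5*(B + B)) = -9 + 3*(-5 + 5*(2*B)) = -9 + 3*(-5 + 10*B) = -9 + (-15 + 30*B) = -24 + 30*B)
(-35/(-132) + f(-5)/(-8))*3211 = (-35/(-132) + (-24 + 30*(-5))/(-8))*3211 = (-35*(-1/132) + (-24 - 150)*(-⅛))*3211 = (35/132 - 174*(-⅛))*3211 = (35/132 + 87/4)*3211 = (1453/66)*3211 = 4665583/66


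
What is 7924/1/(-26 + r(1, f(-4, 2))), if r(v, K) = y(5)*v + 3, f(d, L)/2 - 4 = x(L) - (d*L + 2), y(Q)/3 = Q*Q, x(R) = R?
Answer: 412048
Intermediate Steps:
y(Q) = 3*Q² (y(Q) = 3*(Q*Q) = 3*Q²)
f(d, L) = 4 + 2*L - 2*L*d (f(d, L) = 8 + 2*(L - (d*L + 2)) = 8 + 2*(L - (L*d + 2)) = 8 + 2*(L - (2 + L*d)) = 8 + 2*(L + (-2 - L*d)) = 8 + 2*(-2 + L - L*d) = 8 + (-4 + 2*L - 2*L*d) = 4 + 2*L - 2*L*d)
r(v, K) = 3 + 75*v (r(v, K) = (3*5²)*v + 3 = (3*25)*v + 3 = 75*v + 3 = 3 + 75*v)
7924/1/(-26 + r(1, f(-4, 2))) = 7924/1/(-26 + (3 + 75*1)) = 7924/1/(-26 + (3 + 75)) = 7924/1/(-26 + 78) = 7924/1/52 = 7924/(1/52) = 52*7924 = 412048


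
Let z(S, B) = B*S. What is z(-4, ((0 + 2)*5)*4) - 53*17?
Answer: -1061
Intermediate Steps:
z(-4, ((0 + 2)*5)*4) - 53*17 = (((0 + 2)*5)*4)*(-4) - 53*17 = ((2*5)*4)*(-4) - 901 = (10*4)*(-4) - 901 = 40*(-4) - 901 = -160 - 901 = -1061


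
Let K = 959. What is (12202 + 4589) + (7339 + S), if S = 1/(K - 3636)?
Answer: 64596009/2677 ≈ 24130.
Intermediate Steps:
S = -1/2677 (S = 1/(959 - 3636) = 1/(-2677) = -1/2677 ≈ -0.00037355)
(12202 + 4589) + (7339 + S) = (12202 + 4589) + (7339 - 1/2677) = 16791 + 19646502/2677 = 64596009/2677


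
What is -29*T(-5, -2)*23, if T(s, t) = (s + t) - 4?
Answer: 7337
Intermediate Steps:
T(s, t) = -4 + s + t
-29*T(-5, -2)*23 = -29*(-4 - 5 - 2)*23 = -29*(-11)*23 = 319*23 = 7337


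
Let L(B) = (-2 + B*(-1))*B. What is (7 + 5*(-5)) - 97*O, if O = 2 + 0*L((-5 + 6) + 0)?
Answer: -212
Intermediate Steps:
L(B) = B*(-2 - B) (L(B) = (-2 - B)*B = B*(-2 - B))
O = 2 (O = 2 + 0*(-((-5 + 6) + 0)*(2 + ((-5 + 6) + 0))) = 2 + 0*(-(1 + 0)*(2 + (1 + 0))) = 2 + 0*(-1*1*(2 + 1)) = 2 + 0*(-1*1*3) = 2 + 0*(-3) = 2 + 0 = 2)
(7 + 5*(-5)) - 97*O = (7 + 5*(-5)) - 97*2 = (7 - 25) - 194 = -18 - 194 = -212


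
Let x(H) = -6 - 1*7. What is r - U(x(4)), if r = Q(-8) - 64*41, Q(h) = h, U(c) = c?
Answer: -2619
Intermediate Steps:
x(H) = -13 (x(H) = -6 - 7 = -13)
r = -2632 (r = -8 - 64*41 = -8 - 2624 = -2632)
r - U(x(4)) = -2632 - 1*(-13) = -2632 + 13 = -2619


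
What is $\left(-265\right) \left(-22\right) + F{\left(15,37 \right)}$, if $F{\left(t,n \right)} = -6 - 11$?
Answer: $5813$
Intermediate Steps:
$F{\left(t,n \right)} = -17$ ($F{\left(t,n \right)} = -6 - 11 = -17$)
$\left(-265\right) \left(-22\right) + F{\left(15,37 \right)} = \left(-265\right) \left(-22\right) - 17 = 5830 - 17 = 5813$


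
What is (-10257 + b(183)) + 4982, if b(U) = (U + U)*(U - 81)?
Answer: 32057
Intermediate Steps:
b(U) = 2*U*(-81 + U) (b(U) = (2*U)*(-81 + U) = 2*U*(-81 + U))
(-10257 + b(183)) + 4982 = (-10257 + 2*183*(-81 + 183)) + 4982 = (-10257 + 2*183*102) + 4982 = (-10257 + 37332) + 4982 = 27075 + 4982 = 32057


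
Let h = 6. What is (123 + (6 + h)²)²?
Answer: 71289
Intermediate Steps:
(123 + (6 + h)²)² = (123 + (6 + 6)²)² = (123 + 12²)² = (123 + 144)² = 267² = 71289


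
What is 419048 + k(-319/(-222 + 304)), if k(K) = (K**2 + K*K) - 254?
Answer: 1408087189/3362 ≈ 4.1882e+5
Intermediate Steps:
k(K) = -254 + 2*K**2 (k(K) = (K**2 + K**2) - 254 = 2*K**2 - 254 = -254 + 2*K**2)
419048 + k(-319/(-222 + 304)) = 419048 + (-254 + 2*(-319/(-222 + 304))**2) = 419048 + (-254 + 2*(-319/82)**2) = 419048 + (-254 + 2*(101761/6724)) = 419048 + (-254 + 101761/3362) = 419048 - 752187/3362 = 1408087189/3362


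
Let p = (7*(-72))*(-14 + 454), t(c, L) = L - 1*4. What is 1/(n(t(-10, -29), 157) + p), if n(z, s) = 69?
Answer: -1/221691 ≈ -4.5108e-6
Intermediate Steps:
t(c, L) = -4 + L (t(c, L) = L - 4 = -4 + L)
p = -221760 (p = -504*440 = -221760)
1/(n(t(-10, -29), 157) + p) = 1/(69 - 221760) = 1/(-221691) = -1/221691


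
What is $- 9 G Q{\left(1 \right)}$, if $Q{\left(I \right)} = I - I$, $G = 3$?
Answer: $0$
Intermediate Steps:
$Q{\left(I \right)} = 0$
$- 9 G Q{\left(1 \right)} = \left(-9\right) 3 \cdot 0 = \left(-27\right) 0 = 0$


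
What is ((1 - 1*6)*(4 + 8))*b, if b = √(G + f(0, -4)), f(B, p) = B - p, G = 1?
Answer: -60*√5 ≈ -134.16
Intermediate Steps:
b = √5 (b = √(1 + (0 - 1*(-4))) = √(1 + (0 + 4)) = √(1 + 4) = √5 ≈ 2.2361)
((1 - 1*6)*(4 + 8))*b = ((1 - 1*6)*(4 + 8))*√5 = ((1 - 6)*12)*√5 = (-5*12)*√5 = -60*√5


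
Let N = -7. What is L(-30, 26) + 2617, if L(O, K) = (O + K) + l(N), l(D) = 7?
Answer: 2620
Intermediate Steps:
L(O, K) = 7 + K + O (L(O, K) = (O + K) + 7 = (K + O) + 7 = 7 + K + O)
L(-30, 26) + 2617 = (7 + 26 - 30) + 2617 = 3 + 2617 = 2620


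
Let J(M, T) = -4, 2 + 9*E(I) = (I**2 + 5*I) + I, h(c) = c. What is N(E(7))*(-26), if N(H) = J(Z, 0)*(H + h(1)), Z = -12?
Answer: 10192/9 ≈ 1132.4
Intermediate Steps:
E(I) = -2/9 + I**2/9 + 2*I/3 (E(I) = -2/9 + ((I**2 + 5*I) + I)/9 = -2/9 + (I**2 + 6*I)/9 = -2/9 + (I**2/9 + 2*I/3) = -2/9 + I**2/9 + 2*I/3)
N(H) = -4 - 4*H (N(H) = -4*(H + 1) = -4*(1 + H) = -4 - 4*H)
N(E(7))*(-26) = (-4 - 4*(-2/9 + (1/9)*7**2 + (2/3)*7))*(-26) = (-4 - 4*(-2/9 + (1/9)*49 + 14/3))*(-26) = (-4 - 4*(-2/9 + 49/9 + 14/3))*(-26) = (-4 - 4*89/9)*(-26) = (-4 - 356/9)*(-26) = -392/9*(-26) = 10192/9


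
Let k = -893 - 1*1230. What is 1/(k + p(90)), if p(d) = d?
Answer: -1/2033 ≈ -0.00049188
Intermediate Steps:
k = -2123 (k = -893 - 1230 = -2123)
1/(k + p(90)) = 1/(-2123 + 90) = 1/(-2033) = -1/2033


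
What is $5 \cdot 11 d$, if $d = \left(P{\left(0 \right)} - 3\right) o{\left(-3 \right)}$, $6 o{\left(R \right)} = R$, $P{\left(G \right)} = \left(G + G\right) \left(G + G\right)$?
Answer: $\frac{165}{2} \approx 82.5$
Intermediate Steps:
$P{\left(G \right)} = 4 G^{2}$ ($P{\left(G \right)} = 2 G 2 G = 4 G^{2}$)
$o{\left(R \right)} = \frac{R}{6}$
$d = \frac{3}{2}$ ($d = \left(4 \cdot 0^{2} - 3\right) \frac{1}{6} \left(-3\right) = \left(4 \cdot 0 - 3\right) \left(- \frac{1}{2}\right) = \left(0 - 3\right) \left(- \frac{1}{2}\right) = \left(-3\right) \left(- \frac{1}{2}\right) = \frac{3}{2} \approx 1.5$)
$5 \cdot 11 d = 5 \cdot 11 \cdot \frac{3}{2} = 55 \cdot \frac{3}{2} = \frac{165}{2}$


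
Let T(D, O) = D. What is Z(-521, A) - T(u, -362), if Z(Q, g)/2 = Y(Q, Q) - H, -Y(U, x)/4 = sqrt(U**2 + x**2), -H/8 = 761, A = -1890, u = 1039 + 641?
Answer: 10496 - 4168*sqrt(2) ≈ 4601.6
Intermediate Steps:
u = 1680
H = -6088 (H = -8*761 = -6088)
Y(U, x) = -4*sqrt(U**2 + x**2)
Z(Q, g) = 12176 - 8*sqrt(2)*sqrt(Q**2) (Z(Q, g) = 2*(-4*sqrt(Q**2 + Q**2) - 1*(-6088)) = 2*(-4*sqrt(2)*sqrt(Q**2) + 6088) = 2*(6088 - 4*sqrt(2)*sqrt(Q**2)) = 12176 - 8*sqrt(2)*sqrt(Q**2))
Z(-521, A) - T(u, -362) = (12176 - 8*sqrt(2)*sqrt((-521)**2)) - 1*1680 = (12176 - 8*sqrt(2)*sqrt(271441)) - 1680 = (12176 - 8*sqrt(2)*521) - 1680 = (12176 - 4168*sqrt(2)) - 1680 = 10496 - 4168*sqrt(2)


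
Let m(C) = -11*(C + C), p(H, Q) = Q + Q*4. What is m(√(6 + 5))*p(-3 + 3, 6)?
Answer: -660*√11 ≈ -2189.0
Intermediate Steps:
p(H, Q) = 5*Q (p(H, Q) = Q + 4*Q = 5*Q)
m(C) = -22*C
m(√(6 + 5))*p(-3 + 3, 6) = (-22*√(6 + 5))*(5*6) = -22*√11*30 = -660*√11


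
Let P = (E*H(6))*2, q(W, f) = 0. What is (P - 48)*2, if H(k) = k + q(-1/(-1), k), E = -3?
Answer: -168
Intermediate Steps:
H(k) = k (H(k) = k + 0 = k)
P = -36 (P = -3*6*2 = -18*2 = -36)
(P - 48)*2 = (-36 - 48)*2 = -84*2 = -168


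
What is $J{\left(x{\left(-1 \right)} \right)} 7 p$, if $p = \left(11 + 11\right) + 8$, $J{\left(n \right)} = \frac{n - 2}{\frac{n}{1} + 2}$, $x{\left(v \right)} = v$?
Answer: $-630$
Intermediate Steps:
$J{\left(n \right)} = \frac{-2 + n}{2 + n}$ ($J{\left(n \right)} = \frac{-2 + n}{n 1 + 2} = \frac{-2 + n}{n + 2} = \frac{-2 + n}{2 + n}$)
$p = 30$ ($p = 22 + 8 = 30$)
$J{\left(x{\left(-1 \right)} \right)} 7 p = \frac{-2 - 1}{2 - 1} \cdot 7 \cdot 30 = 1^{-1} \left(-3\right) 7 \cdot 30 = 1 \left(-3\right) 7 \cdot 30 = \left(-3\right) 7 \cdot 30 = \left(-21\right) 30 = -630$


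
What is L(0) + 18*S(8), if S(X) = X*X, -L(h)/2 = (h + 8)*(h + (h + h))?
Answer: 1152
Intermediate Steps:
L(h) = -6*h*(8 + h) (L(h) = -2*(h + 8)*(h + (h + h)) = -2*(8 + h)*(h + 2*h) = -2*(8 + h)*3*h = -6*h*(8 + h))
S(X) = X**2
L(0) + 18*S(8) = -6*0*(8 + 0) + 18*8**2 = -6*0*8 + 18*64 = 0 + 1152 = 1152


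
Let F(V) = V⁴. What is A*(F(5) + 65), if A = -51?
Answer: -35190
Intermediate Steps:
A*(F(5) + 65) = -51*(5⁴ + 65) = -51*(625 + 65) = -51*690 = -35190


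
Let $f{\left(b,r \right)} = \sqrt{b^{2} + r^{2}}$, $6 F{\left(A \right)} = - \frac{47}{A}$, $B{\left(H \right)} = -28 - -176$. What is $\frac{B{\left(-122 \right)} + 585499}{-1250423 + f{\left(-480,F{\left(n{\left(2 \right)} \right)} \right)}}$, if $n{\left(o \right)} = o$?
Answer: $- \frac{105452132930064}{225152272585967} - \frac{7027764 \sqrt{33179809}}{225152272585967} \approx -0.46854$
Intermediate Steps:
$B{\left(H \right)} = 148$ ($B{\left(H \right)} = -28 + 176 = 148$)
$F{\left(A \right)} = - \frac{47}{6 A}$ ($F{\left(A \right)} = \frac{\left(-47\right) \frac{1}{A}}{6} = - \frac{47}{6 A}$)
$\frac{B{\left(-122 \right)} + 585499}{-1250423 + f{\left(-480,F{\left(n{\left(2 \right)} \right)} \right)}} = \frac{148 + 585499}{-1250423 + \sqrt{\left(-480\right)^{2} + \left(- \frac{47}{6 \cdot 2}\right)^{2}}} = \frac{585647}{-1250423 + \sqrt{230400 + \left(\left(- \frac{47}{6}\right) \frac{1}{2}\right)^{2}}} = \frac{585647}{-1250423 + \sqrt{230400 + \left(- \frac{47}{12}\right)^{2}}} = \frac{585647}{-1250423 + \sqrt{230400 + \frac{2209}{144}}} = \frac{585647}{-1250423 + \sqrt{\frac{33179809}{144}}} = \frac{585647}{-1250423 + \frac{\sqrt{33179809}}{12}}$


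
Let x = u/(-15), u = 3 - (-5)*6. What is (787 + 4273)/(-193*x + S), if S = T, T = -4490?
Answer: -25300/20327 ≈ -1.2446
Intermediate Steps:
S = -4490
u = 33 (u = 3 - 5*(-6) = 3 + 30 = 33)
x = -11/5 (x = 33/(-15) = 33*(-1/15) = -11/5 ≈ -2.2000)
(787 + 4273)/(-193*x + S) = (787 + 4273)/(-193*(-11/5) - 4490) = 5060/(2123/5 - 4490) = 5060/(-20327/5) = 5060*(-5/20327) = -25300/20327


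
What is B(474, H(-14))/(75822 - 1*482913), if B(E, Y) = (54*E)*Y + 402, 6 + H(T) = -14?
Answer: 170506/135697 ≈ 1.2565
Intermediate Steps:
H(T) = -20 (H(T) = -6 - 14 = -20)
B(E, Y) = 402 + 54*E*Y (B(E, Y) = 54*E*Y + 402 = 402 + 54*E*Y)
B(474, H(-14))/(75822 - 1*482913) = (402 + 54*474*(-20))/(75822 - 1*482913) = (402 - 511920)/(75822 - 482913) = -511518/(-407091) = -511518*(-1/407091) = 170506/135697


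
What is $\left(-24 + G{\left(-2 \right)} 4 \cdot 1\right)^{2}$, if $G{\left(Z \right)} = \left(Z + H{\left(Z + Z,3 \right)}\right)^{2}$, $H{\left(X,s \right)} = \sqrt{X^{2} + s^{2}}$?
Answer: $144$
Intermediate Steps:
$G{\left(Z \right)} = \left(Z + \sqrt{9 + 4 Z^{2}}\right)^{2}$ ($G{\left(Z \right)} = \left(Z + \sqrt{\left(Z + Z\right)^{2} + 3^{2}}\right)^{2} = \left(Z + \sqrt{\left(2 Z\right)^{2} + 9}\right)^{2} = \left(Z + \sqrt{4 Z^{2} + 9}\right)^{2} = \left(Z + \sqrt{9 + 4 Z^{2}}\right)^{2}$)
$\left(-24 + G{\left(-2 \right)} 4 \cdot 1\right)^{2} = \left(-24 + \left(-2 + \sqrt{9 + 4 \left(-2\right)^{2}}\right)^{2} \cdot 4 \cdot 1\right)^{2} = \left(-24 + \left(-2 + \sqrt{9 + 4 \cdot 4}\right)^{2} \cdot 4 \cdot 1\right)^{2} = \left(-24 + \left(-2 + \sqrt{9 + 16}\right)^{2} \cdot 4 \cdot 1\right)^{2} = \left(-24 + \left(-2 + \sqrt{25}\right)^{2} \cdot 4 \cdot 1\right)^{2} = \left(-24 + \left(-2 + 5\right)^{2} \cdot 4 \cdot 1\right)^{2} = \left(-24 + 3^{2} \cdot 4 \cdot 1\right)^{2} = \left(-24 + 9 \cdot 4 \cdot 1\right)^{2} = \left(-24 + 36 \cdot 1\right)^{2} = \left(-24 + 36\right)^{2} = 12^{2} = 144$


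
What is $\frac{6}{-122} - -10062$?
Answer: $\frac{613779}{61} \approx 10062.0$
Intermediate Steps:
$\frac{6}{-122} - -10062 = 6 \left(- \frac{1}{122}\right) + 10062 = - \frac{3}{61} + 10062 = \frac{613779}{61}$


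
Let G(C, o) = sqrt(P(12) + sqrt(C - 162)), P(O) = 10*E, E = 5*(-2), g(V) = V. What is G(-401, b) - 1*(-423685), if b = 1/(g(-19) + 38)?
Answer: 423685 + sqrt(-100 + I*sqrt(563)) ≈ 4.2369e+5 + 10.069*I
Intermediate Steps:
E = -10
b = 1/19 (b = 1/(-19 + 38) = 1/19 ≈ 0.052632)
P(O) = -100 (P(O) = 10*(-10) = -100)
G(C, o) = sqrt(-100 + sqrt(-162 + C)) (G(C, o) = sqrt(-100 + sqrt(C - 162)) = sqrt(-100 + sqrt(-162 + C)))
G(-401, b) - 1*(-423685) = sqrt(-100 + sqrt(-162 - 401)) - 1*(-423685) = sqrt(-100 + sqrt(-563)) + 423685 = sqrt(-100 + I*sqrt(563)) + 423685 = 423685 + sqrt(-100 + I*sqrt(563))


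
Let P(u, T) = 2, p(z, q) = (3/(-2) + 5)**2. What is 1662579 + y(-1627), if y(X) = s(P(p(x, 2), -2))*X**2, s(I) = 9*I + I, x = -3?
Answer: 54605159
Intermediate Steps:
p(z, q) = 49/4 (p(z, q) = (3*(-1/2) + 5)**2 = (-3/2 + 5)**2 = (7/2)**2 = 49/4)
s(I) = 10*I
y(X) = 20*X**2 (y(X) = (10*2)*X**2 = 20*X**2)
1662579 + y(-1627) = 1662579 + 20*(-1627)**2 = 1662579 + 20*2647129 = 1662579 + 52942580 = 54605159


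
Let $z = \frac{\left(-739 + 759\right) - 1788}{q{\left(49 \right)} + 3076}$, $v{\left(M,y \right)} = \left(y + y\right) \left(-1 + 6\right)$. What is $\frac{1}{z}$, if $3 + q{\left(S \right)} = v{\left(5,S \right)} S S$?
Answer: $- \frac{1179563}{1768} \approx -667.17$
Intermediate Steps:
$v{\left(M,y \right)} = 10 y$ ($v{\left(M,y \right)} = 2 y 5 = 10 y$)
$q{\left(S \right)} = -3 + 10 S^{3}$ ($q{\left(S \right)} = -3 + 10 S S S = -3 + 10 S^{2} S = -3 + 10 S^{3}$)
$z = - \frac{1768}{1179563}$ ($z = \frac{\left(-739 + 759\right) - 1788}{\left(-3 + 10 \cdot 49^{3}\right) + 3076} = \frac{20 - 1788}{\left(-3 + 10 \cdot 117649\right) + 3076} = - \frac{1768}{\left(-3 + 1176490\right) + 3076} = - \frac{1768}{1176487 + 3076} = - \frac{1768}{1179563} \approx -0.0014989$)
$\frac{1}{z} = \frac{1}{- \frac{1768}{1179563}} = - \frac{1179563}{1768}$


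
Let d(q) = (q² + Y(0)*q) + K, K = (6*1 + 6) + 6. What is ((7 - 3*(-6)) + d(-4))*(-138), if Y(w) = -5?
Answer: -10902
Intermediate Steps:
K = 18 (K = (6 + 6) + 6 = 12 + 6 = 18)
d(q) = 18 + q² - 5*q (d(q) = (q² - 5*q) + 18 = 18 + q² - 5*q)
((7 - 3*(-6)) + d(-4))*(-138) = ((7 - 3*(-6)) + (18 + (-4)² - 5*(-4)))*(-138) = ((7 + 18) + (18 + 16 + 20))*(-138) = (25 + 54)*(-138) = 79*(-138) = -10902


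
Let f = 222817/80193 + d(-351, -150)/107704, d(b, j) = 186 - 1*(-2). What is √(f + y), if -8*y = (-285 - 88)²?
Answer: I*√324290956382950635720762/4318553436 ≈ 131.86*I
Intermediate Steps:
d(b, j) = 188 (d(b, j) = 186 + 2 = 188)
y = -139129/8 (y = -(-285 - 88)²/8 = -⅛*(-373)² = -⅛*139129 = -139129/8 ≈ -17391.)
f = 6003339613/2159276718 (f = 222817/80193 + 188/107704 = 222817*(1/80193) + 188*(1/107704) = 222817/80193 + 47/26926 = 6003339613/2159276718 ≈ 2.7803)
√(f + y) = √(6003339613/2159276718 - 139129/8) = √(-150184991890859/8637106872) = I*√324290956382950635720762/4318553436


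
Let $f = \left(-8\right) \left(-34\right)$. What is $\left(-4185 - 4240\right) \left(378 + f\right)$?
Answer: $-5476250$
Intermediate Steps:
$f = 272$
$\left(-4185 - 4240\right) \left(378 + f\right) = \left(-4185 - 4240\right) \left(378 + 272\right) = \left(-8425\right) 650 = -5476250$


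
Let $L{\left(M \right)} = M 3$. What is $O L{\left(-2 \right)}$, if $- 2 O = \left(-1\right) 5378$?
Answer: $-16134$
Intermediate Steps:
$L{\left(M \right)} = 3 M$
$O = 2689$ ($O = - \frac{\left(-1\right) 5378}{2} = \left(- \frac{1}{2}\right) \left(-5378\right) = 2689$)
$O L{\left(-2 \right)} = 2689 \cdot 3 \left(-2\right) = 2689 \left(-6\right) = -16134$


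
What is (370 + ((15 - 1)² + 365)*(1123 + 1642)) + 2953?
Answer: 1554488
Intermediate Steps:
(370 + ((15 - 1)² + 365)*(1123 + 1642)) + 2953 = (370 + (14² + 365)*2765) + 2953 = (370 + (196 + 365)*2765) + 2953 = (370 + 561*2765) + 2953 = (370 + 1551165) + 2953 = 1551535 + 2953 = 1554488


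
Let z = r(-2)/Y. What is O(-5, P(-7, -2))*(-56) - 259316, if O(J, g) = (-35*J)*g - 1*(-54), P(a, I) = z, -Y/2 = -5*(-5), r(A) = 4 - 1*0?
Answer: -261556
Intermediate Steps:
r(A) = 4 (r(A) = 4 + 0 = 4)
Y = -50 (Y = -(-10)*(-5) = -2*25 = -50)
z = -2/25 (z = 4/(-50) = 4*(-1/50) = -2/25 ≈ -0.080000)
P(a, I) = -2/25
O(J, g) = 54 - 35*J*g (O(J, g) = -35*J*g + 54 = 54 - 35*J*g)
O(-5, P(-7, -2))*(-56) - 259316 = (54 - 35*(-5)*(-2/25))*(-56) - 259316 = (54 - 14)*(-56) - 259316 = 40*(-56) - 259316 = -2240 - 259316 = -261556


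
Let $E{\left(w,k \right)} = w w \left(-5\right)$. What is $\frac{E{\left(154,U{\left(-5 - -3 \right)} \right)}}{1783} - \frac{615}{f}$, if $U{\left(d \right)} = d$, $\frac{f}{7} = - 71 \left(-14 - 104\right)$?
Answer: $- \frac{6955339225}{104565818} \approx -66.516$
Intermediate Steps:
$f = 58646$ ($f = 7 \left(- 71 \left(-14 - 104\right)\right) = 7 \left(\left(-71\right) \left(-118\right)\right) = 7 \cdot 8378 = 58646$)
$E{\left(w,k \right)} = - 5 w^{2}$ ($E{\left(w,k \right)} = w^{2} \left(-5\right) = - 5 w^{2}$)
$\frac{E{\left(154,U{\left(-5 - -3 \right)} \right)}}{1783} - \frac{615}{f} = \frac{\left(-5\right) 154^{2}}{1783} - \frac{615}{58646} = \left(-5\right) 23716 \cdot \frac{1}{1783} - \frac{615}{58646} = \left(-118580\right) \frac{1}{1783} - \frac{615}{58646} = - \frac{118580}{1783} - \frac{615}{58646} = - \frac{6955339225}{104565818}$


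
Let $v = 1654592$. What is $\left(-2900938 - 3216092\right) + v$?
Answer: $-4462438$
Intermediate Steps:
$\left(-2900938 - 3216092\right) + v = \left(-2900938 - 3216092\right) + 1654592 = -6117030 + 1654592 = -4462438$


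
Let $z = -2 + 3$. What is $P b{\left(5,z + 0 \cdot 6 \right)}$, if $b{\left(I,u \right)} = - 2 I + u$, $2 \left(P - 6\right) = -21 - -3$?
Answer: $27$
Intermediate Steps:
$z = 1$
$P = -3$ ($P = 6 + \frac{-21 - -3}{2} = 6 + \frac{-21 + 3}{2} = 6 + \frac{1}{2} \left(-18\right) = 6 - 9 = -3$)
$b{\left(I,u \right)} = u - 2 I$
$P b{\left(5,z + 0 \cdot 6 \right)} = - 3 \left(\left(1 + 0 \cdot 6\right) - 10\right) = - 3 \left(\left(1 + 0\right) - 10\right) = - 3 \left(1 - 10\right) = \left(-3\right) \left(-9\right) = 27$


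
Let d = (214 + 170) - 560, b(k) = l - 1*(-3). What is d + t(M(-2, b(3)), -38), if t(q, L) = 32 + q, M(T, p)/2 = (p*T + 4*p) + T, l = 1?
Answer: -132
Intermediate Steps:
b(k) = 4 (b(k) = 1 - 1*(-3) = 1 + 3 = 4)
d = -176 (d = 384 - 560 = -176)
M(T, p) = 2*T + 8*p + 2*T*p (M(T, p) = 2*((p*T + 4*p) + T) = 2*((T*p + 4*p) + T) = 2*((4*p + T*p) + T) = 2*(T + 4*p + T*p) = 2*T + 8*p + 2*T*p)
d + t(M(-2, b(3)), -38) = -176 + (32 + (2*(-2) + 8*4 + 2*(-2)*4)) = -176 + (32 + (-4 + 32 - 16)) = -176 + (32 + 12) = -176 + 44 = -132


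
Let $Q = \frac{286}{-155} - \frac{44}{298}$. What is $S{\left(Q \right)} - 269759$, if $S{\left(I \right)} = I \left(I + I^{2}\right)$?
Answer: $- \frac{3323044753997336729}{12318388582375} \approx -2.6976 \cdot 10^{5}$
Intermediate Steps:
$Q = - \frac{46024}{23095}$ ($Q = 286 \left(- \frac{1}{155}\right) - \frac{22}{149} = - \frac{286}{155} - \frac{22}{149} = - \frac{46024}{23095} \approx -1.9928$)
$S{\left(Q \right)} - 269759 = \left(- \frac{46024}{23095}\right)^{2} \left(1 - \frac{46024}{23095}\right) - 269759 = \frac{2118208576}{533379025} \left(- \frac{22929}{23095}\right) - 269759 = - \frac{48568404439104}{12318388582375} - 269759 = - \frac{3323044753997336729}{12318388582375}$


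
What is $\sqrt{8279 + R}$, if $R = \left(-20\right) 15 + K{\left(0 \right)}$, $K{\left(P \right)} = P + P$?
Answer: $\sqrt{7979} \approx 89.325$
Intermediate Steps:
$K{\left(P \right)} = 2 P$
$R = -300$ ($R = \left(-20\right) 15 + 2 \cdot 0 = -300 + 0 = -300$)
$\sqrt{8279 + R} = \sqrt{8279 - 300} = \sqrt{7979}$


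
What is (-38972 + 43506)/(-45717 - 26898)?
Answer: -4534/72615 ≈ -0.062439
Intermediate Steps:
(-38972 + 43506)/(-45717 - 26898) = 4534/(-72615) = 4534*(-1/72615) = -4534/72615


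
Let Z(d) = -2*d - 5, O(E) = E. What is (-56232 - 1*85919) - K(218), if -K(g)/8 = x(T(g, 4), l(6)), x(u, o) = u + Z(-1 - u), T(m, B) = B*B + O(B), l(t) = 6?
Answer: -141695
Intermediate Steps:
T(m, B) = B + B² (T(m, B) = B*B + B = B² + B = B + B²)
Z(d) = -5 - 2*d
x(u, o) = -3 + 3*u (x(u, o) = u + (-5 - 2*(-1 - u)) = u + (-5 + (2 + 2*u)) = u + (-3 + 2*u) = -3 + 3*u)
K(g) = -456 (K(g) = -8*(-3 + 3*(4*(1 + 4))) = -8*(-3 + 3*(4*5)) = -8*(-3 + 3*20) = -8*(-3 + 60) = -8*57 = -456)
(-56232 - 1*85919) - K(218) = (-56232 - 1*85919) - 1*(-456) = (-56232 - 85919) + 456 = -142151 + 456 = -141695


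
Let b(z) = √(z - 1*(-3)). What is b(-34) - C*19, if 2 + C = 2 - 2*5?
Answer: 190 + I*√31 ≈ 190.0 + 5.5678*I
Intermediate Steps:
C = -10 (C = -2 + (2 - 2*5) = -2 + (2 - 10) = -2 - 8 = -10)
b(z) = √(3 + z) (b(z) = √(z + 3) = √(3 + z))
b(-34) - C*19 = √(3 - 34) - (-10)*19 = √(-31) - 1*(-190) = I*√31 + 190 = 190 + I*√31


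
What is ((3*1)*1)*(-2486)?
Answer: -7458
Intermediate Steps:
((3*1)*1)*(-2486) = (3*1)*(-2486) = 3*(-2486) = -7458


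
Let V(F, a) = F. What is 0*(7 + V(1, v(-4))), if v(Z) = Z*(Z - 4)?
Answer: 0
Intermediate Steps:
v(Z) = Z*(-4 + Z)
0*(7 + V(1, v(-4))) = 0*(7 + 1) = 0*8 = 0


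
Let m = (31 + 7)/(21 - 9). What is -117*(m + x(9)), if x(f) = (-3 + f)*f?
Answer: -13377/2 ≈ -6688.5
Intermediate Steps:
m = 19/6 (m = 38/12 = 38*(1/12) = 19/6 ≈ 3.1667)
x(f) = f*(-3 + f)
-117*(m + x(9)) = -117*(19/6 + 9*(-3 + 9)) = -117*(19/6 + 9*6) = -117*(19/6 + 54) = -117*343/6 = -13377/2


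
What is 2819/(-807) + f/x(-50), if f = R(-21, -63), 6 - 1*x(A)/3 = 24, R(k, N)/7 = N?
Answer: 7543/1614 ≈ 4.6735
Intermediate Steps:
R(k, N) = 7*N
x(A) = -54 (x(A) = 18 - 3*24 = 18 - 72 = -54)
f = -441 (f = 7*(-63) = -441)
2819/(-807) + f/x(-50) = 2819/(-807) - 441/(-54) = 2819*(-1/807) - 441*(-1/54) = -2819/807 + 49/6 = 7543/1614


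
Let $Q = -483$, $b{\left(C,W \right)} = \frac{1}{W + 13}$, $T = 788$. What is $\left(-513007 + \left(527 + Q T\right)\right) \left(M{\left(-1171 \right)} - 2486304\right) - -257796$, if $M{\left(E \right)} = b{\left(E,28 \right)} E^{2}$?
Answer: $\frac{89814988355368}{41} \approx 2.1906 \cdot 10^{12}$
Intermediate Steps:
$b{\left(C,W \right)} = \frac{1}{13 + W}$
$M{\left(E \right)} = \frac{E^{2}}{41}$ ($M{\left(E \right)} = \frac{E^{2}}{13 + 28} = \frac{E^{2}}{41}$)
$\left(-513007 + \left(527 + Q T\right)\right) \left(M{\left(-1171 \right)} - 2486304\right) - -257796 = \left(-513007 + \left(527 - 380604\right)\right) \left(\frac{\left(-1171\right)^{2}}{41} - 2486304\right) - -257796 = \left(-513007 + \left(527 - 380604\right)\right) \left(\frac{1}{41} \cdot 1371241 - 2486304\right) + 257796 = \left(-513007 - 380077\right) \left(\frac{1371241}{41} - 2486304\right) + 257796 = \left(-893084\right) \left(- \frac{100567223}{41}\right) + 257796 = \frac{89814977785732}{41} + 257796 = \frac{89814988355368}{41}$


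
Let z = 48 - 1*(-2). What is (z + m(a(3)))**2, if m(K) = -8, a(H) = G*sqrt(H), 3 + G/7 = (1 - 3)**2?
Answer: 1764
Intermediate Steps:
G = 7 (G = -21 + 7*(1 - 3)**2 = -21 + 7*(-2)**2 = -21 + 7*4 = -21 + 28 = 7)
a(H) = 7*sqrt(H)
z = 50 (z = 48 + 2 = 50)
(z + m(a(3)))**2 = (50 - 8)**2 = 42**2 = 1764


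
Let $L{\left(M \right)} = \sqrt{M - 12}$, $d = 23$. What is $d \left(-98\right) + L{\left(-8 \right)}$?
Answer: $-2254 + 2 i \sqrt{5} \approx -2254.0 + 4.4721 i$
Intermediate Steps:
$L{\left(M \right)} = \sqrt{-12 + M}$
$d \left(-98\right) + L{\left(-8 \right)} = 23 \left(-98\right) + \sqrt{-12 - 8} = -2254 + \sqrt{-20} = -2254 + 2 i \sqrt{5}$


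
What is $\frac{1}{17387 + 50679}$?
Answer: $\frac{1}{68066} \approx 1.4692 \cdot 10^{-5}$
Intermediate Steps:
$\frac{1}{17387 + 50679} = \frac{1}{68066}$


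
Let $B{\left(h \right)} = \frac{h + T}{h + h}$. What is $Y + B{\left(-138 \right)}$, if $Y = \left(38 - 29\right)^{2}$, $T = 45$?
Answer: $\frac{7483}{92} \approx 81.337$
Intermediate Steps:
$B{\left(h \right)} = \frac{45 + h}{2 h}$ ($B{\left(h \right)} = \frac{h + 45}{h + h} = \frac{45 + h}{2 h}$)
$Y = 81$ ($Y = 9^{2} = 81$)
$Y + B{\left(-138 \right)} = 81 + \frac{45 - 138}{2 \left(-138\right)} = 81 + \frac{1}{2} \left(- \frac{1}{138}\right) \left(-93\right) = 81 + \frac{31}{92} = \frac{7483}{92}$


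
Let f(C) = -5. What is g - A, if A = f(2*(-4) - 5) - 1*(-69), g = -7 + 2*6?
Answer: -59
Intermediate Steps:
g = 5 (g = -7 + 12 = 5)
A = 64 (A = -5 - 1*(-69) = -5 + 69 = 64)
g - A = 5 - 1*64 = 5 - 64 = -59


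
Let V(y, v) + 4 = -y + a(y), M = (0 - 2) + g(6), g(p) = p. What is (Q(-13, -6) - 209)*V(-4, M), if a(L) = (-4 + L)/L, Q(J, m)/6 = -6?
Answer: -490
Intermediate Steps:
Q(J, m) = -36 (Q(J, m) = 6*(-6) = -36)
M = 4 (M = (0 - 2) + 6 = -2 + 6 = 4)
a(L) = (-4 + L)/L
V(y, v) = -4 - y + (-4 + y)/y (V(y, v) = -4 + (-y + (-4 + y)/y) = -4 - y + (-4 + y)/y)
(Q(-13, -6) - 209)*V(-4, M) = (-36 - 209)*(-3 - 1*(-4) - 4/(-4)) = -245*(-3 + 4 - 4*(-¼)) = -245*(-3 + 4 + 1) = -245*2 = -490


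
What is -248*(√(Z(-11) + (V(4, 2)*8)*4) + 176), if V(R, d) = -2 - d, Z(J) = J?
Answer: -43648 - 248*I*√139 ≈ -43648.0 - 2923.9*I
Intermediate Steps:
-248*(√(Z(-11) + (V(4, 2)*8)*4) + 176) = -248*(√(-11 + ((-2 - 1*2)*8)*4) + 176) = -248*(√(-11 + ((-2 - 2)*8)*4) + 176) = -248*(√(-11 - 4*8*4) + 176) = -248*(√(-11 - 32*4) + 176) = -248*(√(-11 - 128) + 176) = -248*(√(-139) + 176) = -248*(I*√139 + 176) = -248*(176 + I*√139) = -43648 - 248*I*√139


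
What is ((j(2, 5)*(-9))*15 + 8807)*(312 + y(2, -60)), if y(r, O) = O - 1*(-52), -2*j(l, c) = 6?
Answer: 2800448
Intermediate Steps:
j(l, c) = -3 (j(l, c) = -½*6 = -3)
y(r, O) = 52 + O (y(r, O) = O + 52 = 52 + O)
((j(2, 5)*(-9))*15 + 8807)*(312 + y(2, -60)) = (-3*(-9)*15 + 8807)*(312 + (52 - 60)) = (27*15 + 8807)*(312 - 8) = (405 + 8807)*304 = 9212*304 = 2800448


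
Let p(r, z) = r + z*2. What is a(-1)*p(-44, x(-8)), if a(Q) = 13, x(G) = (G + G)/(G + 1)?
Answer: -3588/7 ≈ -512.57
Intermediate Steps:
x(G) = 2*G/(1 + G) (x(G) = (2*G)/(1 + G) = 2*G/(1 + G))
p(r, z) = r + 2*z
a(-1)*p(-44, x(-8)) = 13*(-44 + 2*(2*(-8)/(1 - 8))) = 13*(-44 + 2*(2*(-8)/(-7))) = 13*(-44 + 2*(2*(-8)*(-1/7))) = 13*(-44 + 2*(16/7)) = 13*(-44 + 32/7) = 13*(-276/7) = -3588/7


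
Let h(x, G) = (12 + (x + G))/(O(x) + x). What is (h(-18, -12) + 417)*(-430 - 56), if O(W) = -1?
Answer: -3859326/19 ≈ -2.0312e+5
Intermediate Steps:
h(x, G) = (12 + G + x)/(-1 + x) (h(x, G) = (12 + (x + G))/(-1 + x) = (12 + (G + x))/(-1 + x) = (12 + G + x)/(-1 + x))
(h(-18, -12) + 417)*(-430 - 56) = ((12 - 12 - 18)/(-1 - 18) + 417)*(-430 - 56) = (-18/(-19) + 417)*(-486) = (-1/19*(-18) + 417)*(-486) = (18/19 + 417)*(-486) = (7941/19)*(-486) = -3859326/19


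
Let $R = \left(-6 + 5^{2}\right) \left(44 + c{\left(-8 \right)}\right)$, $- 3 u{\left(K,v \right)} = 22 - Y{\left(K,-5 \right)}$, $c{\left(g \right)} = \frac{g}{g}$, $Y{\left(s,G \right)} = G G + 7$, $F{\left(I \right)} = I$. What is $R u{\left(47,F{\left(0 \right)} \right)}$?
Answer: $2850$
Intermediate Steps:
$Y{\left(s,G \right)} = 7 + G^{2}$ ($Y{\left(s,G \right)} = G^{2} + 7 = 7 + G^{2}$)
$c{\left(g \right)} = 1$
$u{\left(K,v \right)} = \frac{10}{3}$ ($u{\left(K,v \right)} = - \frac{22 - \left(7 + \left(-5\right)^{2}\right)}{3} = - \frac{22 - \left(7 + 25\right)}{3} = - \frac{22 - 32}{3} = \left(- \frac{1}{3}\right) \left(-10\right) = \frac{10}{3}$)
$R = 855$ ($R = \left(-6 + 5^{2}\right) \left(44 + 1\right) = \left(-6 + 25\right) 45 = 19 \cdot 45 = 855$)
$R u{\left(47,F{\left(0 \right)} \right)} = 855 \cdot \frac{10}{3} = 2850$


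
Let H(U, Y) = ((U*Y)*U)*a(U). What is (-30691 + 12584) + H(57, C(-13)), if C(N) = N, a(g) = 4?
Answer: -187055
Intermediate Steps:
H(U, Y) = 4*Y*U² (H(U, Y) = ((U*Y)*U)*4 = (Y*U²)*4 = 4*Y*U²)
(-30691 + 12584) + H(57, C(-13)) = (-30691 + 12584) + 4*(-13)*57² = -18107 + 4*(-13)*3249 = -18107 - 168948 = -187055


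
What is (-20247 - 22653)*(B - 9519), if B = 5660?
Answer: 165551100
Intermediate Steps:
(-20247 - 22653)*(B - 9519) = (-20247 - 22653)*(5660 - 9519) = -42900*(-3859) = 165551100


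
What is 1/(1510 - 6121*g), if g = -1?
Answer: 1/7631 ≈ 0.00013104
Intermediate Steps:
1/(1510 - 6121*g) = 1/(1510 - 6121*(-1)) = 1/(1510 + 6121) = 1/7631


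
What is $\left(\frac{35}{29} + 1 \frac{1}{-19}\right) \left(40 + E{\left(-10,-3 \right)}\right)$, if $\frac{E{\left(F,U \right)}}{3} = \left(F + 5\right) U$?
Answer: $\frac{54060}{551} \approx 98.113$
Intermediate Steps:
$E{\left(F,U \right)} = 3 U \left(5 + F\right)$ ($E{\left(F,U \right)} = 3 \left(F + 5\right) U = 3 \left(5 + F\right) U = 3 U \left(5 + F\right)$)
$\left(\frac{35}{29} + 1 \frac{1}{-19}\right) \left(40 + E{\left(-10,-3 \right)}\right) = \left(\frac{35}{29} + 1 \frac{1}{-19}\right) \left(40 + 3 \left(-3\right) \left(5 - 10\right)\right) = \left(35 \cdot \frac{1}{29} + 1 \left(- \frac{1}{19}\right)\right) \left(40 + 3 \left(-3\right) \left(-5\right)\right) = \left(\frac{35}{29} - \frac{1}{19}\right) \left(40 + 45\right) = \frac{636}{551} \cdot 85 = \frac{54060}{551}$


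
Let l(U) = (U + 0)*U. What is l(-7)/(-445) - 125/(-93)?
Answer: 51068/41385 ≈ 1.2340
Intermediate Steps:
l(U) = U**2 (l(U) = U*U = U**2)
l(-7)/(-445) - 125/(-93) = (-7)**2/(-445) - 125/(-93) = 49*(-1/445) - 125*(-1/93) = -49/445 + 125/93 = 51068/41385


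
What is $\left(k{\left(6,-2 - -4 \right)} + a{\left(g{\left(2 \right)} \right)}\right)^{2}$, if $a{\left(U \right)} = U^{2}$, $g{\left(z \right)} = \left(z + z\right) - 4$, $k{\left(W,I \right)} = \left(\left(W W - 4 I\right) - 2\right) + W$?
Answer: $1024$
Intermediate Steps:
$k{\left(W,I \right)} = -2 + W + W^{2} - 4 I$ ($k{\left(W,I \right)} = \left(\left(W^{2} - 4 I\right) - 2\right) + W = \left(-2 + W^{2} - 4 I\right) + W = -2 + W + W^{2} - 4 I$)
$g{\left(z \right)} = -4 + 2 z$ ($g{\left(z \right)} = 2 z - 4 = -4 + 2 z$)
$\left(k{\left(6,-2 - -4 \right)} + a{\left(g{\left(2 \right)} \right)}\right)^{2} = \left(\left(-2 + 6 + 6^{2} - 4 \left(-2 - -4\right)\right) + \left(-4 + 2 \cdot 2\right)^{2}\right)^{2} = \left(\left(-2 + 6 + 36 - 4 \left(-2 + 4\right)\right) + \left(-4 + 4\right)^{2}\right)^{2} = \left(\left(-2 + 6 + 36 - 8\right) + 0^{2}\right)^{2} = \left(\left(-2 + 6 + 36 - 8\right) + 0\right)^{2} = \left(32 + 0\right)^{2} = 32^{2} = 1024$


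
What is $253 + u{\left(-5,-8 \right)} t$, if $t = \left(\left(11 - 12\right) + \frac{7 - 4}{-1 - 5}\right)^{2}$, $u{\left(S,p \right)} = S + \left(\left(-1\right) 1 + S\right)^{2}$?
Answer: $\frac{1291}{4} \approx 322.75$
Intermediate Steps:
$u{\left(S,p \right)} = S + \left(-1 + S\right)^{2}$
$t = \frac{9}{4}$ ($t = \left(-1 + \frac{3}{-6}\right)^{2} = \left(-1 + 3 \left(- \frac{1}{6}\right)\right)^{2} = \left(-1 - \frac{1}{2}\right)^{2} = \left(- \frac{3}{2}\right)^{2} = \frac{9}{4} \approx 2.25$)
$253 + u{\left(-5,-8 \right)} t = 253 + \left(-5 + \left(-1 - 5\right)^{2}\right) \frac{9}{4} = 253 + \left(-5 + \left(-6\right)^{2}\right) \frac{9}{4} = 253 + \left(-5 + 36\right) \frac{9}{4} = 253 + 31 \cdot \frac{9}{4} = 253 + \frac{279}{4} = \frac{1291}{4}$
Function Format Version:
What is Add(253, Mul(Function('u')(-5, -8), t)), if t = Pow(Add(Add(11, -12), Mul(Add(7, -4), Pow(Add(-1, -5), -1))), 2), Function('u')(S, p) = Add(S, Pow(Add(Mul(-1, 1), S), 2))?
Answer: Rational(1291, 4) ≈ 322.75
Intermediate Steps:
Function('u')(S, p) = Add(S, Pow(Add(-1, S), 2))
t = Rational(9, 4) (t = Pow(Add(-1, Mul(3, Pow(-6, -1))), 2) = Pow(Add(-1, Mul(3, Rational(-1, 6))), 2) = Pow(Add(-1, Rational(-1, 2)), 2) = Pow(Rational(-3, 2), 2) = Rational(9, 4) ≈ 2.2500)
Add(253, Mul(Function('u')(-5, -8), t)) = Add(253, Mul(Add(-5, Pow(Add(-1, -5), 2)), Rational(9, 4))) = Add(253, Mul(Add(-5, Pow(-6, 2)), Rational(9, 4))) = Add(253, Mul(Add(-5, 36), Rational(9, 4))) = Add(253, Mul(31, Rational(9, 4))) = Add(253, Rational(279, 4)) = Rational(1291, 4)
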